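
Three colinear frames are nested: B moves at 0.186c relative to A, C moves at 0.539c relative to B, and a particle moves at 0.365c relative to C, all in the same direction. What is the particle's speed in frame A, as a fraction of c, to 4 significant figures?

u ≈ 0.8254c

Compose boost 2: (0.539 + 0.186)/(1 + 0.539×0.186) = 0.7250/1.10025 = 0.658939
Compose boost 3: (0.365 + 0.658939)/(1 + 0.365×0.658939) = 1.02394/1.24051 = 0.8254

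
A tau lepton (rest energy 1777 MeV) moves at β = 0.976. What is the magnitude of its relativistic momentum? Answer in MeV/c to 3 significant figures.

p ≈ 7960 MeV/c

γ = 1/√(1 − 0.976²) = 4.5920
p = γβm₀c = 4.5920 × 0.976 × 1777 MeV/c = 7960 MeV/c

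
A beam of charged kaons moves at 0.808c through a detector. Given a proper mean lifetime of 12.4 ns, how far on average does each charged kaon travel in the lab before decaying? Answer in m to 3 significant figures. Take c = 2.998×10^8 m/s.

γ = 1/√(1 − 0.808²) = 1.6973
Dilated lifetime: Δt = γτ₀ = 1.6973 × 12.4 ns = 21.046 ns
d = vΔt = 0.808c × 21.046 ns = 2.4224×10^8 m/s × 2.1046×10^-8 s = 5.10 m

d ≈ 5.10 m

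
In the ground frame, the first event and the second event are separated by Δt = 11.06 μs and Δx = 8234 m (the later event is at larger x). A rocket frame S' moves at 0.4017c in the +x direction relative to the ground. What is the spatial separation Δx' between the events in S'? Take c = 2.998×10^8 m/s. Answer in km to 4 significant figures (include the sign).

γ = 1/√(1 − 0.4017²) = 1.09198
Δx' = γ(Δx − vΔt) = 1.09198 × (8234 m − 0.4017×(2.998×10^8 m/s)×11.06×10^-6 s)
= 1.09198 × (6902.05 m) = 7.537 km

Δx' ≈ 7.537 km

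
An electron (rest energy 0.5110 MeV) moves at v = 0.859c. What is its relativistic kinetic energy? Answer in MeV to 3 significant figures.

K ≈ 0.487 MeV

γ = 1/√(1 − 0.859²) = 1.9532
K = (γ − 1)m₀c² = (1.9532 − 1) × 0.5110 MeV = 0.95322 × 0.5110 MeV = 0.487 MeV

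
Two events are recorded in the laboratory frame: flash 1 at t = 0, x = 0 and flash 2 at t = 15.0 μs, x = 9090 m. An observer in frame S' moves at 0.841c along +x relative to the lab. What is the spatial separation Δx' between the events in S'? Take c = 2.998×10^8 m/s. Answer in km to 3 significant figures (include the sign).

γ = 1/√(1 − 0.841²) = 1.8483
Δx' = γ(Δx − vΔt) = 1.8483 × (9090 m − 0.841×(2.998×10^8 m/s)×15.0×10^-6 s)
= 1.8483 × (5308.0 m) = 9.81 km

Δx' ≈ 9.81 km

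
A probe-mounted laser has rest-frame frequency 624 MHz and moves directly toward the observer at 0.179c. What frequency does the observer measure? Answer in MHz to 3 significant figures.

f_obs ≈ 748 MHz

Relativistic Doppler: f_obs = f_src √((1+β)/(1−β))
= 624 × √(1.1790/0.82100) = 624 × 1.1984 = 748 MHz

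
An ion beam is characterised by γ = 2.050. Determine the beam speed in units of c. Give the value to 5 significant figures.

β ≈ 0.87295

β = √(1 − 1/γ²) = √(1 − 1/2.050²) = √(0.7620464) = 0.87295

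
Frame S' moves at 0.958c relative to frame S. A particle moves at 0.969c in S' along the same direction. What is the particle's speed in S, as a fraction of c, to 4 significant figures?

u ≈ 0.9993c

Relativistic velocity addition: u = (u' + v)/(1 + u'v/c²)
= (0.969 + 0.958)/(1 + 0.969×0.958) = 1.927/1.92830 = 0.9993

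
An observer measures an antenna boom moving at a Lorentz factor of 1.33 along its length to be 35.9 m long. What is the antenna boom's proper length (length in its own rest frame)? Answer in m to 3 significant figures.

L₀ ≈ 47.7 m

γ = 1.33 (given)
L₀ = γL = 1.33 × 35.9 = 47.7 m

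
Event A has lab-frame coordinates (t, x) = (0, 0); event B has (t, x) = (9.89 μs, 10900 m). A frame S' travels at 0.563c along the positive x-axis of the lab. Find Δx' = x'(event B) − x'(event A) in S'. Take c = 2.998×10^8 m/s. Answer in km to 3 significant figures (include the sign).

Δx' ≈ 11.2 km

γ = 1/√(1 − 0.563²) = 1.2100
Δx' = γ(Δx − vΔt) = 1.2100 × (10900 m − 0.563×(2.998×10^8 m/s)×9.89×10^-6 s)
= 1.2100 × (9230.7 m) = 11.2 km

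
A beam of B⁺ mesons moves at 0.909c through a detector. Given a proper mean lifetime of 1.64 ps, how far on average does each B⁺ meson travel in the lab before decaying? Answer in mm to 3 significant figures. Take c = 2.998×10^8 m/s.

γ = 1/√(1 − 0.909²) = 2.3993
Dilated lifetime: Δt = γτ₀ = 2.3993 × 1.64 ps = 3.9348 ps
d = vΔt = 0.909c × 3.9348 ps = 2.7252×10^8 m/s × 3.9348×10^-12 s = 1.07 mm

d ≈ 1.07 mm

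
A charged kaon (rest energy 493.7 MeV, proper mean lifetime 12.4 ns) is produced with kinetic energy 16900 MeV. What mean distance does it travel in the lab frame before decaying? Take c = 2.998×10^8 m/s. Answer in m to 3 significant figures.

γ = 1 + K/(m₀c²) = 1 + 16900/493.7 = 35.231
β = √(1 − 1/γ²) = 0.99960
Dilated lifetime: γτ₀ = 35.231 × 12.4 ns = 436.87 ns
d = βc·γτ₀ = 0.99960 × (2.998×10^8 m/s) × 4.3687×10^-7 s = 131 m

d ≈ 131 m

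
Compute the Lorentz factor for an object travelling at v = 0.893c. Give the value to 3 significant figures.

γ ≈ 2.22

γ = 1/√(1 − β²) = 1/√(1 − 0.893²) = 1/√(0.20255) = 2.22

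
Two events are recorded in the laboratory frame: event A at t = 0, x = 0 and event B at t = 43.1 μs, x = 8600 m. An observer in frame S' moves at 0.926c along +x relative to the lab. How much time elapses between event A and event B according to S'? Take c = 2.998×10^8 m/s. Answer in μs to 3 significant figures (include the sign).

γ = 1/√(1 − 0.926²) = 2.6488
Δt' = γ(Δt − vΔx/c²) = 2.6488 × (43.1 μs − 0.926×8600 m / (2.998×10^8 m/s))
= 2.6488 × (16.537 μs) = 43.8 μs

Δt' ≈ 43.8 μs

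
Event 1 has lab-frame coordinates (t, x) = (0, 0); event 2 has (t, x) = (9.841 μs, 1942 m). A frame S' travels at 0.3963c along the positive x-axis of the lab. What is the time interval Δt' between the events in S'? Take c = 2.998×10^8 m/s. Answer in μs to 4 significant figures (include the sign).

γ = 1/√(1 − 0.3963²) = 1.08918
Δt' = γ(Δt − vΔx/c²) = 1.08918 × (9.841 μs − 0.3963×1942 m / (2.998×10^8 m/s))
= 1.08918 × (7.27391 μs) = 7.923 μs

Δt' ≈ 7.923 μs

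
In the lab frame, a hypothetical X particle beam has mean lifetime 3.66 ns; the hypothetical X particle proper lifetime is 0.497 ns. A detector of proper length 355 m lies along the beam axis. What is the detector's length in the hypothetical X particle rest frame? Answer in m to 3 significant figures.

Time dilation ⇒ γ = Δt/τ₀ = 3.66/0.497 = 7.3642
Length contraction: L = L₀/γ = 355/7.3642 = 48.2 m

L ≈ 48.2 m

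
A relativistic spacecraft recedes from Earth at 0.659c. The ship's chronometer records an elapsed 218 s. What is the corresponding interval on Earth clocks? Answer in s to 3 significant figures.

γ = 1/√(1 − 0.659²) = 1.3295
Time dilation: Δt = γτ₀ = 1.3295 × 218 s = 290 s

Δt ≈ 290 s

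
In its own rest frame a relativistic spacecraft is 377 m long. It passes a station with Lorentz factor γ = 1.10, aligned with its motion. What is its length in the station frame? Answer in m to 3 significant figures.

γ = 1.10 (given)
Length contraction: L = L₀/γ = 377/1.10 = 343 m

L ≈ 343 m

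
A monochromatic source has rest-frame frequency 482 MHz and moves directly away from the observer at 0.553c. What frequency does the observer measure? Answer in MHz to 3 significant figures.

Relativistic Doppler: f_obs = f_src √((1−β)/(1+β))
= 482 × √(0.44700/1.5530) = 482 × 0.53650 = 259 MHz

f_obs ≈ 259 MHz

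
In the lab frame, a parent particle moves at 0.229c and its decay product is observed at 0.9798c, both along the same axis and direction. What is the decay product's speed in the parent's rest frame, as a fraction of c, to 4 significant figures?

Inverse velocity addition: u' = (u − v)/(1 − uv/c²)
= (0.9798 − 0.229)/(1 − 0.9798×0.229) = 0.7508/0.775626 = 0.9680

u' ≈ 0.9680c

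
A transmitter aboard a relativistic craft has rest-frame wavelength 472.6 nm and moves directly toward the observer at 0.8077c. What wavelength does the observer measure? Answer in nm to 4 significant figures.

Relativistic Doppler: λ_obs = λ_src √((1−β)/(1+β))
= 472.6 × √(0.192300/1.80770) = 472.6 × 0.326157 = 154.1 nm

λ_obs ≈ 154.1 nm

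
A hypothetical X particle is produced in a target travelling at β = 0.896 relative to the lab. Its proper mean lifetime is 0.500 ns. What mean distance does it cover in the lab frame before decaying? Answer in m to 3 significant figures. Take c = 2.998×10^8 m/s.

γ = 1/√(1 − 0.896²) = 2.2520
Dilated lifetime: Δt = γτ₀ = 2.2520 × 0.500 ns = 1.1260 ns
d = vΔt = 0.896c × 1.1260 ns = 2.6862×10^8 m/s × 1.1260×10^-9 s = 0.302 m

d ≈ 0.302 m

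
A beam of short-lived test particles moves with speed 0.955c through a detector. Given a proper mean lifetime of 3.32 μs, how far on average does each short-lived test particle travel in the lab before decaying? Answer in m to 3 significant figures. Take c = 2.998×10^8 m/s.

d ≈ 3200 m

γ = 1/√(1 − 0.955²) = 3.3715
Dilated lifetime: Δt = γτ₀ = 3.3715 × 3.32 μs = 11.193 μs
d = vΔt = 0.955c × 11.193 μs = 2.8631×10^8 m/s × 1.1193×10^-5 s = 3200 m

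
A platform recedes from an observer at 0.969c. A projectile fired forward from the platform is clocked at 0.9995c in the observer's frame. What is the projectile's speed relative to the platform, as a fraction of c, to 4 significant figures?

Inverse velocity addition: u' = (u − v)/(1 − uv/c²)
= (0.9995 − 0.969)/(1 − 0.9995×0.969) = 0.03050/0.0314845 = 0.9687

u' ≈ 0.9687c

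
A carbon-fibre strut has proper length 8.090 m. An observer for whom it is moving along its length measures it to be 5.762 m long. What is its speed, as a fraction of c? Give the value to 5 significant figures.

γ = L₀/L = 8.090/5.762 = 1.404026
β = √(1 − 1/γ²) = 0.70194

β ≈ 0.70194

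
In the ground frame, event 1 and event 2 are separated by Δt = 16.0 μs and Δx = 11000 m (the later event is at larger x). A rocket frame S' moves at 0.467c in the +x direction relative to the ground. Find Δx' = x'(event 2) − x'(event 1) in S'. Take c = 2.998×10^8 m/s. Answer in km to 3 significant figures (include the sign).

γ = 1/√(1 − 0.467²) = 1.1309
Δx' = γ(Δx − vΔt) = 1.1309 × (11000 m − 0.467×(2.998×10^8 m/s)×16.0×10^-6 s)
= 1.1309 × (8759.9 m) = 9.91 km

Δx' ≈ 9.91 km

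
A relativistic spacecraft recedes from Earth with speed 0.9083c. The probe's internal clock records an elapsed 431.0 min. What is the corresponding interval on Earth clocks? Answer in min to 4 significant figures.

Δt ≈ 1030 min

γ = 1/√(1 − 0.9083²) = 2.39052
Time dilation: Δt = γτ₀ = 2.39052 × 431.0 min = 1030 min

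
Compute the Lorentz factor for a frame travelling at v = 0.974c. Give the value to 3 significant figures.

γ ≈ 4.41

γ = 1/√(1 − β²) = 1/√(1 − 0.974²) = 1/√(0.051324) = 4.41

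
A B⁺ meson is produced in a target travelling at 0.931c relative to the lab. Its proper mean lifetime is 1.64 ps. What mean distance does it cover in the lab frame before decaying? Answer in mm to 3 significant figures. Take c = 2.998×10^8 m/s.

d ≈ 1.25 mm

γ = 1/√(1 − 0.931²) = 2.7396
Dilated lifetime: Δt = γτ₀ = 2.7396 × 1.64 ps = 4.4929 ps
d = vΔt = 0.931c × 4.4929 ps = 2.7911×10^8 m/s × 4.4929×10^-12 s = 1.25 mm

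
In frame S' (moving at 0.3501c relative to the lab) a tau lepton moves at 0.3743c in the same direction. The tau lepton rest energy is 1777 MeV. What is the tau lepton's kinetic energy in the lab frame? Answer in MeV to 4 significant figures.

u_lab = (0.3743 + 0.3501)/(1 + 0.3743×0.3501) = 0.6404711
γ = 1/√(1 − 0.6404711²) = 1.30211
K = (γ − 1)m₀c² = (1.30211 − 1) × 1777 = 0.302113 × 1777 = 536.9 MeV

K ≈ 536.9 MeV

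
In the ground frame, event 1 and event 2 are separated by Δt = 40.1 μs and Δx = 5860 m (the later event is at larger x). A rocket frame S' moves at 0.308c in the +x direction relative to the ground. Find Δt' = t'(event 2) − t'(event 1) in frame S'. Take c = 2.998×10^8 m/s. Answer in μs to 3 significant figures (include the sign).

Δt' ≈ 35.8 μs

γ = 1/√(1 − 0.308²) = 1.0511
Δt' = γ(Δt − vΔx/c²) = 1.0511 × (40.1 μs − 0.308×5860 m / (2.998×10^8 m/s))
= 1.0511 × (34.080 μs) = 35.8 μs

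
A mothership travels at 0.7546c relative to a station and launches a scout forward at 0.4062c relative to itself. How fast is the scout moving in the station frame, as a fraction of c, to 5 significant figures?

Compose boost 2: (0.4062 + 0.7546)/(1 + 0.4062×0.7546) = 1.1608/1.306519 = 0.88847

u ≈ 0.88847c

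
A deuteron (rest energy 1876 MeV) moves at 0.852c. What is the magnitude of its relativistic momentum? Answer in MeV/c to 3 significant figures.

p ≈ 3050 MeV/c

γ = 1/√(1 − 0.852²) = 1.9101
p = γβm₀c = 1.9101 × 0.852 × 1876 MeV/c = 3050 MeV/c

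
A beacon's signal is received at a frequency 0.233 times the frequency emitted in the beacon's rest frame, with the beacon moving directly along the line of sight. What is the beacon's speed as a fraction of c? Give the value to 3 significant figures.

f_obs/f_src = √((1−β)/(1+β)) = 0.233  ⇒  (1−β)/(1+β) = 0.054289
β = |1 − D²|/(1 + D²) = |1 − 0.054289|/(1 + 0.054289) = 0.897

β ≈ 0.897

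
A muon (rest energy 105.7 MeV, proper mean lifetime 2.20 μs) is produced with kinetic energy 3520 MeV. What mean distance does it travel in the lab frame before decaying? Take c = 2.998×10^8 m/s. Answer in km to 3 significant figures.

d ≈ 22.6 km

γ = 1 + K/(m₀c²) = 1 + 3520/105.7 = 34.302
β = √(1 − 1/γ²) = 0.99957
Dilated lifetime: γτ₀ = 34.302 × 2.20 μs = 75.464 μs
d = βc·γτ₀ = 0.99957 × (2.998×10^8 m/s) × 7.5464×10^-5 s = 22.6 km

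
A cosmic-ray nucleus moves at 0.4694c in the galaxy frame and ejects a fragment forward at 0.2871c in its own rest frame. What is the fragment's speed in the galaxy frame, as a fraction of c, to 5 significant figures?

Compose boost 2: (0.2871 + 0.4694)/(1 + 0.2871×0.4694) = 0.75650/1.134765 = 0.66666

u ≈ 0.66666c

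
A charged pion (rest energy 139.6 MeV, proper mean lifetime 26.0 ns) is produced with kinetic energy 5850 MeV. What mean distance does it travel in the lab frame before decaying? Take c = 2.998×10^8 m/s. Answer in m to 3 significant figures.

γ = 1 + K/(m₀c²) = 1 + 5850/139.6 = 42.905
β = √(1 − 1/γ²) = 0.99973
Dilated lifetime: γτ₀ = 42.905 × 26.0 ns = 1115.5 ns
d = βc·γτ₀ = 0.99973 × (2.998×10^8 m/s) × 1.1155×10^-6 s = 334 m

d ≈ 334 m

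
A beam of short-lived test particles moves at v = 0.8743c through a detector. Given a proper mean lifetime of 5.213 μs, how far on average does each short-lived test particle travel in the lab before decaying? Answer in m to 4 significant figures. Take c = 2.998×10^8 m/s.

γ = 1/√(1 − 0.8743²) = 2.06022
Dilated lifetime: Δt = γτ₀ = 2.06022 × 5.213 μs = 10.7399 μs
d = vΔt = 0.8743c × 10.7399 μs = 2.62115×10^8 m/s × 1.07399×10^-5 s = 2815 m

d ≈ 2815 m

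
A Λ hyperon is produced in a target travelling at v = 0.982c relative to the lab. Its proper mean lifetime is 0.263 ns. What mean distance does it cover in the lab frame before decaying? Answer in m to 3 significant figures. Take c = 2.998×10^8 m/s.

d ≈ 0.410 m

γ = 1/√(1 − 0.982²) = 5.2943
Dilated lifetime: Δt = γτ₀ = 5.2943 × 0.263 ns = 1.3924 ns
d = vΔt = 0.982c × 1.3924 ns = 2.9440×10^8 m/s × 1.3924×10^-9 s = 0.410 m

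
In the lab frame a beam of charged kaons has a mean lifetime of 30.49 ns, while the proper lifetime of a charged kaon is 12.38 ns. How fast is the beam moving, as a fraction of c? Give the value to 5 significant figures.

β ≈ 0.91386

γ = Δt/τ₀ = 30.49/12.38 = 2.462843
β = √(1 − 1/γ²) = √(1 − 1/2.462843²) = 0.91386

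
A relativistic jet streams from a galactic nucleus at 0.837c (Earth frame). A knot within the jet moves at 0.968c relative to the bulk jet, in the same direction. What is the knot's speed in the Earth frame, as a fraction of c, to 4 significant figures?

Relativistic velocity addition: u = (u' + v)/(1 + u'v/c²)
= (0.968 + 0.837)/(1 + 0.968×0.837) = 1.805/1.81022 = 0.9971

u ≈ 0.9971c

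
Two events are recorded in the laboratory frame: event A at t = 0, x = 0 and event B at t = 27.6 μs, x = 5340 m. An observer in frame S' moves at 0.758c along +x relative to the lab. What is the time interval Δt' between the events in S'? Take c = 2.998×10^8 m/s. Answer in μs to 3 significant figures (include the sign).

γ = 1/√(1 − 0.758²) = 1.5331
Δt' = γ(Δt − vΔx/c²) = 1.5331 × (27.6 μs − 0.758×5340 m / (2.998×10^8 m/s))
= 1.5331 × (14.099 μs) = 21.6 μs

Δt' ≈ 21.6 μs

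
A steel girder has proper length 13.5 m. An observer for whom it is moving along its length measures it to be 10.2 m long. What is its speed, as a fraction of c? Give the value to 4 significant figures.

β ≈ 0.6551

γ = L₀/L = 13.5/10.2 = 1.32353
β = √(1 − 1/γ²) = 0.6551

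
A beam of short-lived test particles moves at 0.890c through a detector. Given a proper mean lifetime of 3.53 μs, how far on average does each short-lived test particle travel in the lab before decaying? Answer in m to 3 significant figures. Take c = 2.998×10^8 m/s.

d ≈ 2070 m

γ = 1/√(1 − 0.890²) = 2.1932
Dilated lifetime: Δt = γτ₀ = 2.1932 × 3.53 μs = 7.7419 μs
d = vΔt = 0.890c × 7.7419 μs = 2.6682×10^8 m/s × 7.7419×10^-6 s = 2070 m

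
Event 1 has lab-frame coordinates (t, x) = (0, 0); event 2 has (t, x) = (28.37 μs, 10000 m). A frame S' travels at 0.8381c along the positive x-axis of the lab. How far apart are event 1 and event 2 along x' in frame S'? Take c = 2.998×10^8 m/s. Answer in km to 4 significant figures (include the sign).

γ = 1/√(1 − 0.8381²) = 1.83312
Δx' = γ(Δx − vΔt) = 1.83312 × (10000 m − 0.8381×(2.998×10^8 m/s)×28.37×10^-6 s)
= 1.83312 × (2871.69 m) = 5.264 km

Δx' ≈ 5.264 km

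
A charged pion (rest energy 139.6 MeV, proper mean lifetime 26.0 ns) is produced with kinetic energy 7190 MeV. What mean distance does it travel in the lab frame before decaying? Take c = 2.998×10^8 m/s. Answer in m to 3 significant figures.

d ≈ 409 m

γ = 1 + K/(m₀c²) = 1 + 7190/139.6 = 52.504
β = √(1 − 1/γ²) = 0.99982
Dilated lifetime: γτ₀ = 52.504 × 26.0 ns = 1365.1 ns
d = βc·γτ₀ = 0.99982 × (2.998×10^8 m/s) × 1.3651×10^-6 s = 409 m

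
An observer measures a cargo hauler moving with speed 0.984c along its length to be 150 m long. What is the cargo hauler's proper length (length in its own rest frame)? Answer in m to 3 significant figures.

L₀ ≈ 842 m

γ = 1/√(1 − 0.984²) = 5.6127
L₀ = γL = 5.6127 × 150 = 842 m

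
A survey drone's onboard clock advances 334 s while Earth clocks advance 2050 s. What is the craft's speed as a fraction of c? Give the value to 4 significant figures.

β ≈ 0.9866

γ = Δt/τ₀ = 2050/334 = 6.13772
β = √(1 − 1/γ²) = √(1 − 1/6.13772²) = 0.9866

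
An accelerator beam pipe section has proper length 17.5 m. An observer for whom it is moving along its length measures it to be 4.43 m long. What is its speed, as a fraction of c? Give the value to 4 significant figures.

γ = L₀/L = 17.5/4.43 = 3.95034
β = √(1 − 1/γ²) = 0.9674

β ≈ 0.9674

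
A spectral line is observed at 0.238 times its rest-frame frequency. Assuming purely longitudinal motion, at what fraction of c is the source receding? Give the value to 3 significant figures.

β ≈ 0.893

f_obs/f_src = √((1−β)/(1+β)) = 0.238  ⇒  (1−β)/(1+β) = 0.056644
β = |1 − D²|/(1 + D²) = |1 − 0.056644|/(1 + 0.056644) = 0.893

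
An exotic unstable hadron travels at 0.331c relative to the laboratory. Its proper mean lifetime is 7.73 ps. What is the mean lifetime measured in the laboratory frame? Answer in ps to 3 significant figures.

Δt ≈ 8.19 ps

γ = 1/√(1 − 0.331²) = 1.0597
Time dilation: Δt = γτ₀ = 1.0597 × 7.73 ps = 8.19 ps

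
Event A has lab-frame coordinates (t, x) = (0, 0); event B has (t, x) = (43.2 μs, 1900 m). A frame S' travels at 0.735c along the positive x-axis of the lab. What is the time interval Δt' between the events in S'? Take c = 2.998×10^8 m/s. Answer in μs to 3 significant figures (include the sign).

γ = 1/√(1 − 0.735²) = 1.4748
Δt' = γ(Δt − vΔx/c²) = 1.4748 × (43.2 μs − 0.735×1900 m / (2.998×10^8 m/s))
= 1.4748 × (38.542 μs) = 56.8 μs

Δt' ≈ 56.8 μs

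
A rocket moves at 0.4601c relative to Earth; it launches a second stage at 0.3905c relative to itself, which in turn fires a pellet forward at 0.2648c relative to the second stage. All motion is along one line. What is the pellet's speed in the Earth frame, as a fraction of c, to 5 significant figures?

u ≈ 0.82780c

Compose boost 2: (0.3905 + 0.4601)/(1 + 0.3905×0.4601) = 0.85060/1.179669 = 0.7210497
Compose boost 3: (0.2648 + 0.7210497)/(1 + 0.2648×0.7210497) = 0.9858497/1.190934 = 0.82780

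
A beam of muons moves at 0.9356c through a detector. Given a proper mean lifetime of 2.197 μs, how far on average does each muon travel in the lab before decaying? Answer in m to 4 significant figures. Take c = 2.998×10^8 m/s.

d ≈ 1745 m

γ = 1/√(1 − 0.9356²) = 2.83237
Dilated lifetime: Δt = γτ₀ = 2.83237 × 2.197 μs = 6.22271 μs
d = vΔt = 0.9356c × 6.22271 μs = 2.80493×10^8 m/s × 6.22271×10^-6 s = 1745 m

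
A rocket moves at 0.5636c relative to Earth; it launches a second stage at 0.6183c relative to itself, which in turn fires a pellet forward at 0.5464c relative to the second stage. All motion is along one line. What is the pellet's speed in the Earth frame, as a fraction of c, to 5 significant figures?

u ≈ 0.96211c

Compose boost 2: (0.6183 + 0.5636)/(1 + 0.6183×0.5636) = 1.1819/1.348474 = 0.8764723
Compose boost 3: (0.5464 + 0.8764723)/(1 + 0.5464×0.8764723) = 1.422872/1.478904 = 0.96211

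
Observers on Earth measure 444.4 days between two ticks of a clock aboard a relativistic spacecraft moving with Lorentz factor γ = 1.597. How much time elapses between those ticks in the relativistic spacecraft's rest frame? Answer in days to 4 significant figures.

γ = 1.597 (given)
Proper time: τ₀ = Δt/γ = 444.4/1.597 = 278.3 days

τ₀ ≈ 278.3 days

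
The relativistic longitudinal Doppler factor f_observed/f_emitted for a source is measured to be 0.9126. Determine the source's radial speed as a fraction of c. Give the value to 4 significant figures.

f_obs/f_src = √((1−β)/(1+β)) = 0.9126  ⇒  (1−β)/(1+β) = 0.832839
β = |1 − D²|/(1 + D²) = |1 − 0.832839|/(1 + 0.832839) = 0.09120

β ≈ 0.09120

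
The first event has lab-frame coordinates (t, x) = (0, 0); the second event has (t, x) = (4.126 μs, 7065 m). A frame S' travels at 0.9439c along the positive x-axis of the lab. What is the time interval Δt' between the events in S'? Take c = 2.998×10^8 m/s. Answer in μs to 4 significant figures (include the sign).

Δt' ≈ -54.86 μs

γ = 1/√(1 − 0.9439²) = 3.02818
Δt' = γ(Δt − vΔx/c²) = 3.02818 × (4.126 μs − 0.9439×7065 m / (2.998×10^8 m/s))
= 3.02818 × (-18.1177 μs) = -54.86 μs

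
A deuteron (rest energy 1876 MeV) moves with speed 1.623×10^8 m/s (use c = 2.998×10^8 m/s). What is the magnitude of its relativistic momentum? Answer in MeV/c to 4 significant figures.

p ≈ 1208 MeV/c

β = v/c = 1.623×10^8 / 2.998×10^8 = 0.541361
γ = 1/√(1 − 0.541361²) = 1.18936
p = γβm₀c = 1.18936 × 0.541361 × 1876 MeV/c = 1208 MeV/c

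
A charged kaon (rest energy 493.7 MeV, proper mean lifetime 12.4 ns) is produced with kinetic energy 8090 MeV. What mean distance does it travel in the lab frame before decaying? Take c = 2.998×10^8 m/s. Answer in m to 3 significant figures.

d ≈ 64.5 m

γ = 1 + K/(m₀c²) = 1 + 8090/493.7 = 17.386
β = √(1 − 1/γ²) = 0.99834
Dilated lifetime: γτ₀ = 17.386 × 12.4 ns = 215.59 ns
d = βc·γτ₀ = 0.99834 × (2.998×10^8 m/s) × 2.1559×10^-7 s = 64.5 m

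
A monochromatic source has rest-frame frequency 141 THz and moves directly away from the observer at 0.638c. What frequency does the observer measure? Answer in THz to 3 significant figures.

Relativistic Doppler: f_obs = f_src √((1−β)/(1+β))
= 141 × √(0.36200/1.6380) = 141 × 0.47011 = 66.3 THz

f_obs ≈ 66.3 THz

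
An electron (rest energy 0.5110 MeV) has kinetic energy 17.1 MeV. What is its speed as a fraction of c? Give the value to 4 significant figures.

β ≈ 0.9996

γ = 1 + K/(m₀c²) = 1 + 17.1/0.5110 = 34.4638
β = √(1 − 1/γ²) = 0.9996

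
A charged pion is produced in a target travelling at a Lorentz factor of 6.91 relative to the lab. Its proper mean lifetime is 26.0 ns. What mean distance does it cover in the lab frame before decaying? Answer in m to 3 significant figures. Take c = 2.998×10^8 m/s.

β = √(1 − 1/γ²) = √(1 − 1/6.91²) = 0.98947
Dilated lifetime: Δt = γτ₀ = 6.91 × 26.0 ns = 179.66 ns
d = vΔt = 0.98947c × 179.66 ns = 2.9664×10^8 m/s × 1.7966×10^-7 s = 53.3 m

d ≈ 53.3 m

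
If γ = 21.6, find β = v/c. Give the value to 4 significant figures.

β ≈ 0.9989

β = √(1 − 1/γ²) = √(1 − 1/21.6²) = √(0.997857) = 0.9989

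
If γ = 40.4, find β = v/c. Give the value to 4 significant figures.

β = √(1 − 1/γ²) = √(1 − 1/40.4²) = √(0.999387) = 0.9997

β ≈ 0.9997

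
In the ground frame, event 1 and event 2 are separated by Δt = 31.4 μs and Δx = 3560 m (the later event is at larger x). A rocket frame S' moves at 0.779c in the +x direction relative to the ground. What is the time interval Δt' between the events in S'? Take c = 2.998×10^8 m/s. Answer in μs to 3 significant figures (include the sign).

Δt' ≈ 35.3 μs

γ = 1/√(1 − 0.779²) = 1.5948
Δt' = γ(Δt − vΔx/c²) = 1.5948 × (31.4 μs − 0.779×3560 m / (2.998×10^8 m/s))
= 1.5948 × (22.150 μs) = 35.3 μs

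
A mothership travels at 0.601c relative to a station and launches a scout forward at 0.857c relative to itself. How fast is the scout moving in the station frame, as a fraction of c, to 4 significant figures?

u ≈ 0.9623c

Compose boost 2: (0.857 + 0.601)/(1 + 0.857×0.601) = 1.458/1.51506 = 0.9623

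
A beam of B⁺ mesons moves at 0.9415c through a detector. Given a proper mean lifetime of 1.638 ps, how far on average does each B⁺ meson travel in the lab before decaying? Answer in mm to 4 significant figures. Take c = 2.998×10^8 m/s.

d ≈ 1.372 mm

γ = 1/√(1 − 0.9415²) = 2.96724
Dilated lifetime: Δt = γτ₀ = 2.96724 × 1.638 ps = 4.86035 ps
d = vΔt = 0.9415c × 4.86035 ps = 2.82262×10^8 m/s × 4.86035×10^-12 s = 1.372 mm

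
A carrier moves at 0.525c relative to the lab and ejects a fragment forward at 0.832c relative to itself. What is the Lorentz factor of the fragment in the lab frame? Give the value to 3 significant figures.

γ ≈ 3.04

u_lab = (0.832 + 0.525)/(1 + 0.832×0.525) = 1.357/1.43680 = 0.944460
γ = 1/√(1 − 0.944460²) = 3.04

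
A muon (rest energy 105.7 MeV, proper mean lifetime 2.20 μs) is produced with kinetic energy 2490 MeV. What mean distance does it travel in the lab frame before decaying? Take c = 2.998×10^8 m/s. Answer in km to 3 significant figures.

γ = 1 + K/(m₀c²) = 1 + 2490/105.7 = 24.557
β = √(1 − 1/γ²) = 0.99917
Dilated lifetime: γτ₀ = 24.557 × 2.20 μs = 54.026 μs
d = βc·γτ₀ = 0.99917 × (2.998×10^8 m/s) × 5.4026×10^-5 s = 16.2 km

d ≈ 16.2 km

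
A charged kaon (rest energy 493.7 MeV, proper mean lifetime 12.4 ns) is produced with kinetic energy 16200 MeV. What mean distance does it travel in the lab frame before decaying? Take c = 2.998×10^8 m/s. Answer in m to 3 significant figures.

γ = 1 + K/(m₀c²) = 1 + 16200/493.7 = 33.813
β = √(1 − 1/γ²) = 0.99956
Dilated lifetime: γτ₀ = 33.813 × 12.4 ns = 419.29 ns
d = βc·γτ₀ = 0.99956 × (2.998×10^8 m/s) × 4.1929×10^-7 s = 126 m

d ≈ 126 m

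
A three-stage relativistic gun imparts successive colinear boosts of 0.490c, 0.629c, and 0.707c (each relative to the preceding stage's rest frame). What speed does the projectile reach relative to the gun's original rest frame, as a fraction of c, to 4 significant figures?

Compose boost 2: (0.629 + 0.490)/(1 + 0.629×0.490) = 1.119/1.30821 = 0.855367
Compose boost 3: (0.707 + 0.855367)/(1 + 0.707×0.855367) = 1.56237/1.60474 = 0.9736

u ≈ 0.9736c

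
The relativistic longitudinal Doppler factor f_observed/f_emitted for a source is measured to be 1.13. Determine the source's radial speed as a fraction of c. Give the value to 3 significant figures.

β ≈ 0.122

f_obs/f_src = √((1+β)/(1−β)) = 1.13  ⇒  (1+β)/(1−β) = 1.2769
β = |1 − D²|/(1 + D²) = |1 − 1.2769|/(1 + 1.2769) = 0.122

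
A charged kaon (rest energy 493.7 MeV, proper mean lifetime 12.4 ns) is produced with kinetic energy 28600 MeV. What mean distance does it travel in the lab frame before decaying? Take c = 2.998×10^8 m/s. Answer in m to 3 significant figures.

γ = 1 + K/(m₀c²) = 1 + 28600/493.7 = 58.930
β = √(1 − 1/γ²) = 0.99986
Dilated lifetime: γτ₀ = 58.930 × 12.4 ns = 730.73 ns
d = βc·γτ₀ = 0.99986 × (2.998×10^8 m/s) × 7.3073×10^-7 s = 219 m

d ≈ 219 m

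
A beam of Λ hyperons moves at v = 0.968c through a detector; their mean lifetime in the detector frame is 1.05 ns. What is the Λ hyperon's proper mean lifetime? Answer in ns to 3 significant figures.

τ₀ ≈ 0.263 ns

γ = 1/√(1 − 0.968²) = 3.9849
Proper time: τ₀ = Δt/γ = 1.05/3.9849 = 0.263 ns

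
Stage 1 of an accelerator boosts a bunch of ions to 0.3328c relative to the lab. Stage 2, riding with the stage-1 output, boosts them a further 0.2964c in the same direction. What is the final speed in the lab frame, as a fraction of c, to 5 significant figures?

u ≈ 0.57271c

Compose boost 2: (0.2964 + 0.3328)/(1 + 0.2964×0.3328) = 0.62920/1.098642 = 0.57271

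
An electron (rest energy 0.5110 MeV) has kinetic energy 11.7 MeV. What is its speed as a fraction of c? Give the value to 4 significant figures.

γ = 1 + K/(m₀c²) = 1 + 11.7/0.5110 = 23.8963
β = √(1 − 1/γ²) = 0.9991

β ≈ 0.9991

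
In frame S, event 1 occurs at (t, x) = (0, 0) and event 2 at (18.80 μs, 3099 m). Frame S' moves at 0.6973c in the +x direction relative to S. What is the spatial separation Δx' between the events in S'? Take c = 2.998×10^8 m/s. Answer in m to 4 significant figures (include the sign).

γ = 1/√(1 − 0.6973²) = 1.39513
Δx' = γ(Δx − vΔt) = 1.39513 × (3099 m − 0.6973×(2.998×10^8 m/s)×18.80×10^-6 s)
= 1.39513 × (-831.150 m) = -1160 m

Δx' ≈ -1160 m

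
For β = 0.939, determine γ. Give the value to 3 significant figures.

γ ≈ 2.91

γ = 1/√(1 − β²) = 1/√(1 − 0.939²) = 1/√(0.11828) = 2.91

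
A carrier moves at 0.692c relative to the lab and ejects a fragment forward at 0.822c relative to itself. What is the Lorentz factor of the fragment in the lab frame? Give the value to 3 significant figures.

u_lab = (0.822 + 0.692)/(1 + 0.822×0.692) = 1.514/1.56882 = 0.965054
γ = 1/√(1 − 0.965054²) = 3.82

γ ≈ 3.82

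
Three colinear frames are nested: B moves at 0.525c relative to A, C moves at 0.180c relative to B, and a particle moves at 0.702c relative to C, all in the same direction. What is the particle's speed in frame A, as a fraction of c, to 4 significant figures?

Compose boost 2: (0.180 + 0.525)/(1 + 0.180×0.525) = 0.7050/1.09450 = 0.644130
Compose boost 3: (0.702 + 0.644130)/(1 + 0.702×0.644130) = 1.34613/1.45218 = 0.9270

u ≈ 0.9270c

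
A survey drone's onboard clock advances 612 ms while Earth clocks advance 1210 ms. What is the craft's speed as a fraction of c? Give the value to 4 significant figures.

γ = Δt/τ₀ = 1210/612 = 1.97712
β = √(1 − 1/γ²) = √(1 − 1/1.97712²) = 0.8627

β ≈ 0.8627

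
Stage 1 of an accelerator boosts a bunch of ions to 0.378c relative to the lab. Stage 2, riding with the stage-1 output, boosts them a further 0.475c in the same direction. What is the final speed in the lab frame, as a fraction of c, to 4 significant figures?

Compose boost 2: (0.475 + 0.378)/(1 + 0.475×0.378) = 0.8530/1.17955 = 0.7232

u ≈ 0.7232c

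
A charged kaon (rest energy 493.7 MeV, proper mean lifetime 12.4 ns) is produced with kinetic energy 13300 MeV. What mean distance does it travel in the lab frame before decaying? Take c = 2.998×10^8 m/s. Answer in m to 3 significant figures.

γ = 1 + K/(m₀c²) = 1 + 13300/493.7 = 27.939
β = √(1 − 1/γ²) = 0.99936
Dilated lifetime: γτ₀ = 27.939 × 12.4 ns = 346.45 ns
d = βc·γτ₀ = 0.99936 × (2.998×10^8 m/s) × 3.4645×10^-7 s = 104 m

d ≈ 104 m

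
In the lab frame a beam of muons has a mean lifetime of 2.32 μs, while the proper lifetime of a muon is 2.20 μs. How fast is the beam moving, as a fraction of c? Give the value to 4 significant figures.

γ = Δt/τ₀ = 2.32/2.20 = 1.05455
β = √(1 − 1/γ²) = √(1 − 1/1.05455²) = 0.3174

β ≈ 0.3174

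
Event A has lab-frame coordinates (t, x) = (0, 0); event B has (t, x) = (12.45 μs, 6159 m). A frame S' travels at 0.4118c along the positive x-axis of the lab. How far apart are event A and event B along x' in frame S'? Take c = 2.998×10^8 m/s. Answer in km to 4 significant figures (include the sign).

γ = 1/√(1 − 0.4118²) = 1.09736
Δx' = γ(Δx − vΔt) = 1.09736 × (6159 m − 0.4118×(2.998×10^8 m/s)×12.45×10^-6 s)
= 1.09736 × (4621.95 m) = 5.072 km

Δx' ≈ 5.072 km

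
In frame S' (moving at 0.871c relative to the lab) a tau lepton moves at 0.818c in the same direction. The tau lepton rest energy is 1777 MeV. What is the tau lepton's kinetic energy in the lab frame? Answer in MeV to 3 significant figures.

K ≈ 8990 MeV

u_lab = (0.818 + 0.871)/(1 + 0.818×0.871) = 0.986290
γ = 1/√(1 − 0.986290²) = 6.0598
K = (γ − 1)m₀c² = (6.0598 − 1) × 1777 = 5.0598 × 1777 = 8990 MeV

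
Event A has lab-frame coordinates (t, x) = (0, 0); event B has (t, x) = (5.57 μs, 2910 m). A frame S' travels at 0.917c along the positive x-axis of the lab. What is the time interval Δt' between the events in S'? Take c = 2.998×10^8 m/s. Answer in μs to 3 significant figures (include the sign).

γ = 1/√(1 − 0.917²) = 2.5070
Δt' = γ(Δt − vΔx/c²) = 2.5070 × (5.57 μs − 0.917×2910 m / (2.998×10^8 m/s))
= 2.5070 × (-3.3308 μs) = -8.35 μs

Δt' ≈ -8.35 μs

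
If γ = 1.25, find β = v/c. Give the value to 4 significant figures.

β = √(1 − 1/γ²) = √(1 − 1/1.25²) = √(0.360000) = 0.6000

β ≈ 0.6000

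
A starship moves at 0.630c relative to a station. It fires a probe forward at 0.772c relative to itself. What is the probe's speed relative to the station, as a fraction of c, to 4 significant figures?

Relativistic velocity addition: u = (u' + v)/(1 + u'v/c²)
= (0.772 + 0.630)/(1 + 0.772×0.630) = 1.402/1.48636 = 0.9432

u ≈ 0.9432c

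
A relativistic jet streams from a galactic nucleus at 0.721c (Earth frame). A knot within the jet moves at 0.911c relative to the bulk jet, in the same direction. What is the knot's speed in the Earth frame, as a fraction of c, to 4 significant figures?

Relativistic velocity addition: u = (u' + v)/(1 + u'v/c²)
= (0.911 + 0.721)/(1 + 0.911×0.721) = 1.632/1.65683 = 0.9850

u ≈ 0.9850c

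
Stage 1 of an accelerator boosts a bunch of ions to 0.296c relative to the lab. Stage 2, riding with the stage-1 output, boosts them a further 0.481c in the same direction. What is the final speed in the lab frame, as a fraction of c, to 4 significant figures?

Compose boost 2: (0.481 + 0.296)/(1 + 0.481×0.296) = 0.7770/1.14238 = 0.6802

u ≈ 0.6802c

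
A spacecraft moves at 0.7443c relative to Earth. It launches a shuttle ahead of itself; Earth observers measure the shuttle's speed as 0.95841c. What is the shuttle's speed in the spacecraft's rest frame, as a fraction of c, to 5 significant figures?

Inverse velocity addition: u' = (u − v)/(1 − uv/c²)
= (0.95841 − 0.7443)/(1 − 0.95841×0.7443) = 0.21411/0.2866554 = 0.74692

u' ≈ 0.74692c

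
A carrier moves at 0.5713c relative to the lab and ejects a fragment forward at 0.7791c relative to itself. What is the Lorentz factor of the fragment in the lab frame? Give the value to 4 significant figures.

γ ≈ 2.809

u_lab = (0.7791 + 0.5713)/(1 + 0.7791×0.5713) = 1.3504/1.445100 = 0.9344683
γ = 1/√(1 − 0.9344683²) = 2.809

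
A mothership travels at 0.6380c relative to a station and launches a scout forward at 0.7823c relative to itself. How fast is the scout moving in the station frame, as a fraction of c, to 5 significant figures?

u ≈ 0.94743c

Compose boost 2: (0.7823 + 0.6380)/(1 + 0.7823×0.6380) = 1.4203/1.499107 = 0.94743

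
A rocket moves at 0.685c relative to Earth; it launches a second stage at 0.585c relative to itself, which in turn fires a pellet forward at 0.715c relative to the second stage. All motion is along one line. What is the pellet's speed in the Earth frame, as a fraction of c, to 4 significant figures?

Compose boost 2: (0.585 + 0.685)/(1 + 0.585×0.685) = 1.270/1.40072 = 0.906673
Compose boost 3: (0.715 + 0.906673)/(1 + 0.715×0.906673) = 1.62167/1.64827 = 0.9839

u ≈ 0.9839c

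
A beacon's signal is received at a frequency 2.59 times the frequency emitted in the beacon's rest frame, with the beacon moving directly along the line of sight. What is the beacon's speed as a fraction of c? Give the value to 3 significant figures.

f_obs/f_src = √((1+β)/(1−β)) = 2.59  ⇒  (1+β)/(1−β) = 6.7081
β = |1 − D²|/(1 + D²) = |1 − 6.7081|/(1 + 6.7081) = 0.741

β ≈ 0.741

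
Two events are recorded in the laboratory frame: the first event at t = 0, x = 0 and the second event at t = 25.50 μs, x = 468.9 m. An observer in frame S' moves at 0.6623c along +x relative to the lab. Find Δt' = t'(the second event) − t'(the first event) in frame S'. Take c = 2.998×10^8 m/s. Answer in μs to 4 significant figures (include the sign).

γ = 1/√(1 − 0.6623²) = 1.33469
Δt' = γ(Δt − vΔx/c²) = 1.33469 × (25.50 μs − 0.6623×468.9 m / (2.998×10^8 m/s))
= 1.33469 × (24.4641 μs) = 32.65 μs

Δt' ≈ 32.65 μs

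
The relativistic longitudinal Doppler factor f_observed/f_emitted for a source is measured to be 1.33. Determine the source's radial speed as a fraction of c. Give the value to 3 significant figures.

β ≈ 0.278

f_obs/f_src = √((1+β)/(1−β)) = 1.33  ⇒  (1+β)/(1−β) = 1.7689
β = |1 − D²|/(1 + D²) = |1 − 1.7689|/(1 + 1.7689) = 0.278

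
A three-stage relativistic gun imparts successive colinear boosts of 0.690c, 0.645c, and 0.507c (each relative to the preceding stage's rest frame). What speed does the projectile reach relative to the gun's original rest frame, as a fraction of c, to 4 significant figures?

u ≈ 0.9744c

Compose boost 2: (0.645 + 0.690)/(1 + 0.645×0.690) = 1.335/1.44505 = 0.923843
Compose boost 3: (0.507 + 0.923843)/(1 + 0.507×0.923843) = 1.43084/1.46839 = 0.9744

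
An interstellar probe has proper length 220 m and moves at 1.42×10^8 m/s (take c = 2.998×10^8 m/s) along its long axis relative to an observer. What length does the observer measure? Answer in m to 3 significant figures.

β = v/c = 1.42×10^8 / 2.998×10^8 = 0.47365
γ = 1/√(1 − 0.47365²) = 1.1354
Length contraction: L = L₀/γ = 220/1.1354 = 194 m

L ≈ 194 m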